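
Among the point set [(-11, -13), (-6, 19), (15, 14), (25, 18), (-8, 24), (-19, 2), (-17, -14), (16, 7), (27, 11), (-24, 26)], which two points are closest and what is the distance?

Computing all pairwise distances among 10 points:

d((-11, -13), (-6, 19)) = 32.3883
d((-11, -13), (15, 14)) = 37.4833
d((-11, -13), (25, 18)) = 47.5079
d((-11, -13), (-8, 24)) = 37.1214
d((-11, -13), (-19, 2)) = 17.0
d((-11, -13), (-17, -14)) = 6.0828
d((-11, -13), (16, 7)) = 33.6006
d((-11, -13), (27, 11)) = 44.9444
d((-11, -13), (-24, 26)) = 41.1096
d((-6, 19), (15, 14)) = 21.587
d((-6, 19), (25, 18)) = 31.0161
d((-6, 19), (-8, 24)) = 5.3852 <-- minimum
d((-6, 19), (-19, 2)) = 21.4009
d((-6, 19), (-17, -14)) = 34.7851
d((-6, 19), (16, 7)) = 25.0599
d((-6, 19), (27, 11)) = 33.9559
d((-6, 19), (-24, 26)) = 19.3132
d((15, 14), (25, 18)) = 10.7703
d((15, 14), (-8, 24)) = 25.0799
d((15, 14), (-19, 2)) = 36.0555
d((15, 14), (-17, -14)) = 42.5206
d((15, 14), (16, 7)) = 7.0711
d((15, 14), (27, 11)) = 12.3693
d((15, 14), (-24, 26)) = 40.8044
d((25, 18), (-8, 24)) = 33.541
d((25, 18), (-19, 2)) = 46.8188
d((25, 18), (-17, -14)) = 52.8015
d((25, 18), (16, 7)) = 14.2127
d((25, 18), (27, 11)) = 7.2801
d((25, 18), (-24, 26)) = 49.6488
d((-8, 24), (-19, 2)) = 24.5967
d((-8, 24), (-17, -14)) = 39.0512
d((-8, 24), (16, 7)) = 29.4109
d((-8, 24), (27, 11)) = 37.3363
d((-8, 24), (-24, 26)) = 16.1245
d((-19, 2), (-17, -14)) = 16.1245
d((-19, 2), (16, 7)) = 35.3553
d((-19, 2), (27, 11)) = 46.8722
d((-19, 2), (-24, 26)) = 24.5153
d((-17, -14), (16, 7)) = 39.1152
d((-17, -14), (27, 11)) = 50.6063
d((-17, -14), (-24, 26)) = 40.6079
d((16, 7), (27, 11)) = 11.7047
d((16, 7), (-24, 26)) = 44.2832
d((27, 11), (-24, 26)) = 53.1601

Closest pair: (-6, 19) and (-8, 24) with distance 5.3852

The closest pair is (-6, 19) and (-8, 24) with Euclidean distance 5.3852. For 10 points, brute-force pairwise comparison is shown above. For large n, the divide-and-conquer algorithm (sort by x, recurse on halves, check the dividing strip) achieves O(n log n).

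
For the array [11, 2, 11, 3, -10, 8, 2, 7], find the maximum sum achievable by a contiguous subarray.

Using Kadane's algorithm on [11, 2, 11, 3, -10, 8, 2, 7]:

Scanning through the array:
Position 1 (value 2): max_ending_here = 13, max_so_far = 13
Position 2 (value 11): max_ending_here = 24, max_so_far = 24
Position 3 (value 3): max_ending_here = 27, max_so_far = 27
Position 4 (value -10): max_ending_here = 17, max_so_far = 27
Position 5 (value 8): max_ending_here = 25, max_so_far = 27
Position 6 (value 2): max_ending_here = 27, max_so_far = 27
Position 7 (value 7): max_ending_here = 34, max_so_far = 34

Maximum subarray: [11, 2, 11, 3, -10, 8, 2, 7]
Maximum sum: 34

The maximum subarray is [11, 2, 11, 3, -10, 8, 2, 7] with sum 34. This subarray runs from index 0 to index 7.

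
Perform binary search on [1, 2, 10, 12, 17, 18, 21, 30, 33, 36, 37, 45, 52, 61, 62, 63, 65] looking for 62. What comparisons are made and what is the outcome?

Binary search for 62 in [1, 2, 10, 12, 17, 18, 21, 30, 33, 36, 37, 45, 52, 61, 62, 63, 65]:

lo=0, hi=16, mid=8, arr[mid]=33 -> 33 < 62, search right half
lo=9, hi=16, mid=12, arr[mid]=52 -> 52 < 62, search right half
lo=13, hi=16, mid=14, arr[mid]=62 -> Found target at index 14!

Binary search finds 62 at index 14 after 3 comparisons. The search repeatedly halves the search space by comparing with the middle element.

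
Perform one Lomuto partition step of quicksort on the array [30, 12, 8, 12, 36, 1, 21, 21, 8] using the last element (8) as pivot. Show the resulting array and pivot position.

Lomuto partition with pivot = 8:

Initial array: [30, 12, 8, 12, 36, 1, 21, 21, 8]

arr[0]=30 > 8: no swap
arr[1]=12 > 8: no swap
arr[2]=8 <= 8: swap with position 0, array becomes [8, 12, 30, 12, 36, 1, 21, 21, 8]
arr[3]=12 > 8: no swap
arr[4]=36 > 8: no swap
arr[5]=1 <= 8: swap with position 1, array becomes [8, 1, 30, 12, 36, 12, 21, 21, 8]
arr[6]=21 > 8: no swap
arr[7]=21 > 8: no swap

Place pivot at position 2: [8, 1, 8, 12, 36, 12, 21, 21, 30]
Pivot position: 2

After partitioning with pivot 8, the array becomes [8, 1, 8, 12, 36, 12, 21, 21, 30]. The pivot is placed at index 2. All elements to the left of the pivot are <= 8, and all elements to the right are > 8.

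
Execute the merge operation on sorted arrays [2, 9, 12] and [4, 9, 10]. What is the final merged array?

Merging process:

Compare 2 vs 4: take 2 from left. Merged: [2]
Compare 9 vs 4: take 4 from right. Merged: [2, 4]
Compare 9 vs 9: take 9 from left. Merged: [2, 4, 9]
Compare 12 vs 9: take 9 from right. Merged: [2, 4, 9, 9]
Compare 12 vs 10: take 10 from right. Merged: [2, 4, 9, 9, 10]
Append remaining from left: [12]. Merged: [2, 4, 9, 9, 10, 12]

Final merged array: [2, 4, 9, 9, 10, 12]
Total comparisons: 5

The merged array is [2, 4, 9, 9, 10, 12], requiring 5 comparisons. The merge step runs in O(n) time where n is the total number of elements.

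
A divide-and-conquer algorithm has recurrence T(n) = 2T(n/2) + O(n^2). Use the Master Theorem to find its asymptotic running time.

Master Theorem for T(n) = 2T(n/2) + O(n^2):

a = 2, b = 2, c = 2
log_b(a) = log_2(2) = 1.0000

Case 3: c = 2 > log_2(2) = 1.0000
T(n) = O(n^2) = O(n^2)

For T(n) = 2T(n/2) + O(n^2): log_2(2) = 1.0000. This is Case 3 of the Master Theorem (c > log_b(a), work dominated by root), giving O(n^2).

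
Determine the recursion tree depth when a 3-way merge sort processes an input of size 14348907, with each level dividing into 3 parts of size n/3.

For divide and conquer with division factor 3:

Problem sizes at each level:
Level 0: 14348907
Level 1: 4782969
Level 2: 1594323
Level 3: 531441
Level 4: 177147
Level 5: 59049
Level 6: 19683
Level 7: 6561
Level 8: 2187
Level 9: 729
Level 10: 243
Level 11: 81
Level 12: 27
Level 13: 9
Level 14: 3
Level 15: 1

The root is level 0 and the size-1 base case is level 15 (the tree spans levels 0 through 15, i.e. 16 levels counting the root), so the depth is the number of divisions: log_3(14348907) = 15

The recursion tree depth is log_3(14348907) = 15. At each level, the problem size is divided by 3, so it takes 15 divisions to reduce to a base case of size 1. The algorithm makes 3 recursive calls at each level.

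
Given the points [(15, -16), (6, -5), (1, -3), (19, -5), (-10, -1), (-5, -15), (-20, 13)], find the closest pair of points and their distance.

Computing all pairwise distances among 7 points:

d((15, -16), (6, -5)) = 14.2127
d((15, -16), (1, -3)) = 19.105
d((15, -16), (19, -5)) = 11.7047
d((15, -16), (-10, -1)) = 29.1548
d((15, -16), (-5, -15)) = 20.025
d((15, -16), (-20, 13)) = 45.4533
d((6, -5), (1, -3)) = 5.3852 <-- minimum
d((6, -5), (19, -5)) = 13.0
d((6, -5), (-10, -1)) = 16.4924
d((6, -5), (-5, -15)) = 14.8661
d((6, -5), (-20, 13)) = 31.6228
d((1, -3), (19, -5)) = 18.1108
d((1, -3), (-10, -1)) = 11.1803
d((1, -3), (-5, -15)) = 13.4164
d((1, -3), (-20, 13)) = 26.4008
d((19, -5), (-10, -1)) = 29.2746
d((19, -5), (-5, -15)) = 26.0
d((19, -5), (-20, 13)) = 42.9535
d((-10, -1), (-5, -15)) = 14.8661
d((-10, -1), (-20, 13)) = 17.2047
d((-5, -15), (-20, 13)) = 31.7648

Closest pair: (6, -5) and (1, -3) with distance 5.3852

The closest pair is (6, -5) and (1, -3) with Euclidean distance 5.3852. For 7 points, brute-force pairwise comparison is shown above. For large n, the divide-and-conquer algorithm (sort by x, recurse on halves, check the dividing strip) achieves O(n log n).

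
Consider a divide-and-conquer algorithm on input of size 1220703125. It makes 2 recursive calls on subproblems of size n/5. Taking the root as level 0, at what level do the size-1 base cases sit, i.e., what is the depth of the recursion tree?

For divide and conquer with division factor 5:

Problem sizes at each level:
Level 0: 1220703125
Level 1: 244140625
Level 2: 48828125
Level 3: 9765625
Level 4: 1953125
Level 5: 390625
Level 6: 78125
Level 7: 15625
Level 8: 3125
Level 9: 625
Level 10: 125
Level 11: 25
Level 12: 5
Level 13: 1

The root is level 0 and the size-1 base case is level 13 (the tree spans levels 0 through 13, i.e. 14 levels counting the root), so the depth is the number of divisions: log_5(1220703125) = 13

The recursion tree depth is log_5(1220703125) = 13. At each level, the problem size is divided by 5, so it takes 13 divisions to reduce to a base case of size 1. The algorithm makes 2 recursive calls at each level.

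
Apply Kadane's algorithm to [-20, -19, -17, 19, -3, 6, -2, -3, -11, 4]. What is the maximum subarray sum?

Using Kadane's algorithm on [-20, -19, -17, 19, -3, 6, -2, -3, -11, 4]:

Scanning through the array:
Position 1 (value -19): max_ending_here = -19, max_so_far = -19
Position 2 (value -17): max_ending_here = -17, max_so_far = -17
Position 3 (value 19): max_ending_here = 19, max_so_far = 19
Position 4 (value -3): max_ending_here = 16, max_so_far = 19
Position 5 (value 6): max_ending_here = 22, max_so_far = 22
Position 6 (value -2): max_ending_here = 20, max_so_far = 22
Position 7 (value -3): max_ending_here = 17, max_so_far = 22
Position 8 (value -11): max_ending_here = 6, max_so_far = 22
Position 9 (value 4): max_ending_here = 10, max_so_far = 22

Maximum subarray: [19, -3, 6]
Maximum sum: 22

The maximum subarray is [19, -3, 6] with sum 22. This subarray runs from index 3 to index 5.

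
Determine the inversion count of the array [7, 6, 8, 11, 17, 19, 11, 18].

Finding inversions in [7, 6, 8, 11, 17, 19, 11, 18]:

(0, 1): arr[0]=7 > arr[1]=6
(4, 6): arr[4]=17 > arr[6]=11
(5, 6): arr[5]=19 > arr[6]=11
(5, 7): arr[5]=19 > arr[7]=18

Total inversions: 4

The array has 4 inversion(s): (0,1), (4,6), (5,6), (5,7). Each pair (i,j) satisfies i < j and arr[i] > arr[j].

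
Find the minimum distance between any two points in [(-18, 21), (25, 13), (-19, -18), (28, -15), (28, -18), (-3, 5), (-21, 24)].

Computing all pairwise distances among 7 points:

d((-18, 21), (25, 13)) = 43.7379
d((-18, 21), (-19, -18)) = 39.0128
d((-18, 21), (28, -15)) = 58.4123
d((-18, 21), (28, -18)) = 60.3075
d((-18, 21), (-3, 5)) = 21.9317
d((-18, 21), (-21, 24)) = 4.2426
d((25, 13), (-19, -18)) = 53.8238
d((25, 13), (28, -15)) = 28.1603
d((25, 13), (28, -18)) = 31.1448
d((25, 13), (-3, 5)) = 29.1204
d((25, 13), (-21, 24)) = 47.2969
d((-19, -18), (28, -15)) = 47.0956
d((-19, -18), (28, -18)) = 47.0
d((-19, -18), (-3, 5)) = 28.0179
d((-19, -18), (-21, 24)) = 42.0476
d((28, -15), (28, -18)) = 3.0 <-- minimum
d((28, -15), (-3, 5)) = 36.8917
d((28, -15), (-21, 24)) = 62.6259
d((28, -18), (-3, 5)) = 38.6005
d((28, -18), (-21, 24)) = 64.5368
d((-3, 5), (-21, 24)) = 26.1725

Closest pair: (28, -15) and (28, -18) with distance 3.0

The closest pair is (28, -15) and (28, -18) with Euclidean distance 3.0. For 7 points, brute-force pairwise comparison is shown above. For large n, the divide-and-conquer algorithm (sort by x, recurse on halves, check the dividing strip) achieves O(n log n).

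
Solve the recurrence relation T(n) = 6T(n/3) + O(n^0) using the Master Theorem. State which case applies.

Master Theorem for T(n) = 6T(n/3) + O(n^0):

a = 6, b = 3, c = 0
log_b(a) = log_3(6) = 1.6309

Case 1: c = 0 < log_3(6) = 1.6309
T(n) = O(n^(log_3 6))

For T(n) = 6T(n/3) + O(n^0): log_3(6) = 1.6309. This is Case 1 of the Master Theorem (c < log_b(a), work dominated by leaves), giving O(n^(log_3 6)).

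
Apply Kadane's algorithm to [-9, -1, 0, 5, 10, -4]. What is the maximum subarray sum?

Using Kadane's algorithm on [-9, -1, 0, 5, 10, -4]:

Scanning through the array:
Position 1 (value -1): max_ending_here = -1, max_so_far = -1
Position 2 (value 0): max_ending_here = 0, max_so_far = 0
Position 3 (value 5): max_ending_here = 5, max_so_far = 5
Position 4 (value 10): max_ending_here = 15, max_so_far = 15
Position 5 (value -4): max_ending_here = 11, max_so_far = 15

Maximum subarray: [0, 5, 10]
Maximum sum: 15

The maximum subarray is [0, 5, 10] with sum 15. This subarray runs from index 2 to index 4.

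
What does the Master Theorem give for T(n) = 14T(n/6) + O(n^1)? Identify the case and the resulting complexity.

Master Theorem for T(n) = 14T(n/6) + O(n^1):

a = 14, b = 6, c = 1
log_b(a) = log_6(14) = 1.4729

Case 1: c = 1 < log_6(14) = 1.4729
T(n) = O(n^(log_6 14))

For T(n) = 14T(n/6) + O(n^1): log_6(14) = 1.4729. This is Case 1 of the Master Theorem (c < log_b(a), work dominated by leaves), giving O(n^(log_6 14)).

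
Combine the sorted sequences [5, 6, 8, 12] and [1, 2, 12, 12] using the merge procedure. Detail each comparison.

Merging process:

Compare 5 vs 1: take 1 from right. Merged: [1]
Compare 5 vs 2: take 2 from right. Merged: [1, 2]
Compare 5 vs 12: take 5 from left. Merged: [1, 2, 5]
Compare 6 vs 12: take 6 from left. Merged: [1, 2, 5, 6]
Compare 8 vs 12: take 8 from left. Merged: [1, 2, 5, 6, 8]
Compare 12 vs 12: take 12 from left. Merged: [1, 2, 5, 6, 8, 12]
Append remaining from right: [12, 12]. Merged: [1, 2, 5, 6, 8, 12, 12, 12]

Final merged array: [1, 2, 5, 6, 8, 12, 12, 12]
Total comparisons: 6

The merged array is [1, 2, 5, 6, 8, 12, 12, 12], requiring 6 comparisons. The merge step runs in O(n) time where n is the total number of elements.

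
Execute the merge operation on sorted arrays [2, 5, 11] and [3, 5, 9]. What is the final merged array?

Merging process:

Compare 2 vs 3: take 2 from left. Merged: [2]
Compare 5 vs 3: take 3 from right. Merged: [2, 3]
Compare 5 vs 5: take 5 from left. Merged: [2, 3, 5]
Compare 11 vs 5: take 5 from right. Merged: [2, 3, 5, 5]
Compare 11 vs 9: take 9 from right. Merged: [2, 3, 5, 5, 9]
Append remaining from left: [11]. Merged: [2, 3, 5, 5, 9, 11]

Final merged array: [2, 3, 5, 5, 9, 11]
Total comparisons: 5

The merged array is [2, 3, 5, 5, 9, 11], requiring 5 comparisons. The merge step runs in O(n) time where n is the total number of elements.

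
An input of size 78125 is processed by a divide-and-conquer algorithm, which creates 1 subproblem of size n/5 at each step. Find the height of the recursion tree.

For divide and conquer with division factor 5:

Problem sizes at each level:
Level 0: 78125
Level 1: 15625
Level 2: 3125
Level 3: 625
Level 4: 125
Level 5: 25
Level 6: 5
Level 7: 1

The root is level 0 and the size-1 base case is level 7 (the tree spans levels 0 through 7, i.e. 8 levels counting the root), so the depth is the number of divisions: log_5(78125) = 7

The recursion tree depth is log_5(78125) = 7. At each level, the problem size is divided by 5, so it takes 7 divisions to reduce to a base case of size 1. The algorithm makes 1 recursive call at each level.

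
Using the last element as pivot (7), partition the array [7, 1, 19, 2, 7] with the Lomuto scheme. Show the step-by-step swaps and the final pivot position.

Lomuto partition with pivot = 7:

Initial array: [7, 1, 19, 2, 7]

arr[0]=7 <= 7: swap with position 0, array becomes [7, 1, 19, 2, 7]
arr[1]=1 <= 7: swap with position 1, array becomes [7, 1, 19, 2, 7]
arr[2]=19 > 7: no swap
arr[3]=2 <= 7: swap with position 2, array becomes [7, 1, 2, 19, 7]

Place pivot at position 3: [7, 1, 2, 7, 19]
Pivot position: 3

After partitioning with pivot 7, the array becomes [7, 1, 2, 7, 19]. The pivot is placed at index 3. All elements to the left of the pivot are <= 7, and all elements to the right are > 7.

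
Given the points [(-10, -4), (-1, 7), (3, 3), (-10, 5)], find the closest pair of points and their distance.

Computing all pairwise distances among 4 points:

d((-10, -4), (-1, 7)) = 14.2127
d((-10, -4), (3, 3)) = 14.7648
d((-10, -4), (-10, 5)) = 9.0
d((-1, 7), (3, 3)) = 5.6569 <-- minimum
d((-1, 7), (-10, 5)) = 9.2195
d((3, 3), (-10, 5)) = 13.1529

Closest pair: (-1, 7) and (3, 3) with distance 5.6569

The closest pair is (-1, 7) and (3, 3) with Euclidean distance 5.6569. For 4 points, brute-force pairwise comparison is shown above. For large n, the divide-and-conquer algorithm (sort by x, recurse on halves, check the dividing strip) achieves O(n log n).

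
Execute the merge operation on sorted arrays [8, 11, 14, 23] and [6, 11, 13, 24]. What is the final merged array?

Merging process:

Compare 8 vs 6: take 6 from right. Merged: [6]
Compare 8 vs 11: take 8 from left. Merged: [6, 8]
Compare 11 vs 11: take 11 from left. Merged: [6, 8, 11]
Compare 14 vs 11: take 11 from right. Merged: [6, 8, 11, 11]
Compare 14 vs 13: take 13 from right. Merged: [6, 8, 11, 11, 13]
Compare 14 vs 24: take 14 from left. Merged: [6, 8, 11, 11, 13, 14]
Compare 23 vs 24: take 23 from left. Merged: [6, 8, 11, 11, 13, 14, 23]
Append remaining from right: [24]. Merged: [6, 8, 11, 11, 13, 14, 23, 24]

Final merged array: [6, 8, 11, 11, 13, 14, 23, 24]
Total comparisons: 7

The merged array is [6, 8, 11, 11, 13, 14, 23, 24], requiring 7 comparisons. The merge step runs in O(n) time where n is the total number of elements.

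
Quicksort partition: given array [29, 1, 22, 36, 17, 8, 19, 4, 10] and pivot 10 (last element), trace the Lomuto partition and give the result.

Lomuto partition with pivot = 10:

Initial array: [29, 1, 22, 36, 17, 8, 19, 4, 10]

arr[0]=29 > 10: no swap
arr[1]=1 <= 10: swap with position 0, array becomes [1, 29, 22, 36, 17, 8, 19, 4, 10]
arr[2]=22 > 10: no swap
arr[3]=36 > 10: no swap
arr[4]=17 > 10: no swap
arr[5]=8 <= 10: swap with position 1, array becomes [1, 8, 22, 36, 17, 29, 19, 4, 10]
arr[6]=19 > 10: no swap
arr[7]=4 <= 10: swap with position 2, array becomes [1, 8, 4, 36, 17, 29, 19, 22, 10]

Place pivot at position 3: [1, 8, 4, 10, 17, 29, 19, 22, 36]
Pivot position: 3

After partitioning with pivot 10, the array becomes [1, 8, 4, 10, 17, 29, 19, 22, 36]. The pivot is placed at index 3. All elements to the left of the pivot are <= 10, and all elements to the right are > 10.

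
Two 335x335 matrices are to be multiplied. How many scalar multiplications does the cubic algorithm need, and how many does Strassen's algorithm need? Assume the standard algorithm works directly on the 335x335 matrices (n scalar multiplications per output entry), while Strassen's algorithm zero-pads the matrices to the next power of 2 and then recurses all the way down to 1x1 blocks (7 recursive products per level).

Matrix multiplication for 335x335 matrices:

Strassen's algorithm requires power-of-2 dimensions. Pad 335x335 to 512x512 (next power of 2).

Standard algorithm: 335^3 = 37595375 multiplications
Strassen's algorithm: 7^(log2(512)) = 7^9 = 40353607 multiplications
Difference: 37595375 - 40353607 = -2758232 (Strassen uses MORE here due to padding overhead — for small or just-over-power-of-2 n, padding can outweigh the per-level savings)

Standard: 37595375 multiplications (335^3). Strassen: 40353607 multiplications (7^9, after padding to 512x512). Strassen reduces 8 recursive multiplications to 7 at each level.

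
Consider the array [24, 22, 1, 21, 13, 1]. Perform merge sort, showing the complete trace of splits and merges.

Merge sort trace:

Split: [24, 22, 1, 21, 13, 1] -> [24, 22, 1] and [21, 13, 1]
  Split: [24, 22, 1] -> [24] and [22, 1]
    Split: [22, 1] -> [22] and [1]
    Merge: [22] + [1] -> [1, 22]
  Merge: [24] + [1, 22] -> [1, 22, 24]
  Split: [21, 13, 1] -> [21] and [13, 1]
    Split: [13, 1] -> [13] and [1]
    Merge: [13] + [1] -> [1, 13]
  Merge: [21] + [1, 13] -> [1, 13, 21]
Merge: [1, 22, 24] + [1, 13, 21] -> [1, 1, 13, 21, 22, 24]

Final sorted array: [1, 1, 13, 21, 22, 24]

The merge sort proceeds by recursively splitting the array and merging sorted halves.
After all merges, the sorted array is [1, 1, 13, 21, 22, 24].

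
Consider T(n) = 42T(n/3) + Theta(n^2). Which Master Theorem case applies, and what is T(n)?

Master Theorem for T(n) = 42T(n/3) + O(n^2):

a = 42, b = 3, c = 2
log_b(a) = log_3(42) = 3.4022

Case 1: c = 2 < log_3(42) = 3.4022
T(n) = O(n^(log_3 42))

For T(n) = 42T(n/3) + O(n^2): log_3(42) = 3.4022. This is Case 1 of the Master Theorem (c < log_b(a), work dominated by leaves), giving O(n^(log_3 42)).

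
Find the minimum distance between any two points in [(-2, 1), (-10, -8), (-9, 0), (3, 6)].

Computing all pairwise distances among 4 points:

d((-2, 1), (-10, -8)) = 12.0416
d((-2, 1), (-9, 0)) = 7.0711 <-- minimum
d((-2, 1), (3, 6)) = 7.0711 <-- minimum
d((-10, -8), (-9, 0)) = 8.0623
d((-10, -8), (3, 6)) = 19.105
d((-9, 0), (3, 6)) = 13.4164

Minimum distance: 7.0711 (tie among 2 pairs: (-2, 1) and (-9, 0); (-2, 1) and (3, 6))

The minimum Euclidean distance is 7.0711. There is a tie: 2 pairs achieve this minimum — (-2, 1) and (-9, 0); (-2, 1) and (3, 6). Any of these is a valid closest pair. For 4 points, brute-force pairwise comparison is shown above. For large n, the divide-and-conquer algorithm (sort by x, recurse on halves, check the dividing strip) achieves O(n log n).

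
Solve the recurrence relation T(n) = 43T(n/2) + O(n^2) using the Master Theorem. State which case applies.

Master Theorem for T(n) = 43T(n/2) + O(n^2):

a = 43, b = 2, c = 2
log_b(a) = log_2(43) = 5.4263

Case 1: c = 2 < log_2(43) = 5.4263
T(n) = O(n^(log_2 43))

For T(n) = 43T(n/2) + O(n^2): log_2(43) = 5.4263. This is Case 1 of the Master Theorem (c < log_b(a), work dominated by leaves), giving O(n^(log_2 43)).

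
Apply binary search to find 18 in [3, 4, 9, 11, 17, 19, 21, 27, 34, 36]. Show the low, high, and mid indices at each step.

Binary search for 18 in [3, 4, 9, 11, 17, 19, 21, 27, 34, 36]:

lo=0, hi=9, mid=4, arr[mid]=17 -> 17 < 18, search right half
lo=5, hi=9, mid=7, arr[mid]=27 -> 27 > 18, search left half
lo=5, hi=6, mid=5, arr[mid]=19 -> 19 > 18, search left half
lo=5 > hi=4, target 18 not found

Binary search determines that 18 is not in the array after 3 comparisons. The search space was exhausted without finding the target.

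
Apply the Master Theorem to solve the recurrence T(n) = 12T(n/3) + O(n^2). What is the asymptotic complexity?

Master Theorem for T(n) = 12T(n/3) + O(n^2):

a = 12, b = 3, c = 2
log_b(a) = log_3(12) = 2.2619

Case 1: c = 2 < log_3(12) = 2.2619
T(n) = O(n^(log_3 12))

For T(n) = 12T(n/3) + O(n^2): log_3(12) = 2.2619. This is Case 1 of the Master Theorem (c < log_b(a), work dominated by leaves), giving O(n^(log_3 12)).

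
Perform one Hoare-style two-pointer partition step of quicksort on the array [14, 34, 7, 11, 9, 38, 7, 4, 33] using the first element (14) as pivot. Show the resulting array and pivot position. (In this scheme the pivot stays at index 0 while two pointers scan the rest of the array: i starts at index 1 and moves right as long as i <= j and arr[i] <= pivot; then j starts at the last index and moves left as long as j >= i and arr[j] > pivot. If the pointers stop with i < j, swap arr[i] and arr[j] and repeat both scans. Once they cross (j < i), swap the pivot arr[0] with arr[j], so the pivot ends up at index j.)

Hoare-style two-pointer partition with pivot = 14:

Initial array: [14, 34, 7, 11, 9, 38, 7, 4, 33]

Pointers start at i = 1, j = 8.
i stops at index 1 (arr[1]=34 > 14), j stops at index 7 (arr[7]=4 <= 14): swap arr[1] and arr[7], array becomes [14, 4, 7, 11, 9, 38, 7, 34, 33]
i stops at index 5 (arr[5]=38 > 14), j stops at index 6 (arr[6]=7 <= 14): swap arr[5] and arr[6], array becomes [14, 4, 7, 11, 9, 7, 38, 34, 33]
i ends at 6, j ends at 5: the pointers have crossed (j < i), so scanning stops.

Swap pivot arr[0] with arr[5] to place pivot at position 5: [7, 4, 7, 11, 9, 14, 38, 34, 33]
Pivot position: 5

After partitioning with pivot 14, the array becomes [7, 4, 7, 11, 9, 14, 38, 34, 33]. The pivot is placed at index 5. All elements to the left of the pivot are <= 14, and all elements to the right are > 14.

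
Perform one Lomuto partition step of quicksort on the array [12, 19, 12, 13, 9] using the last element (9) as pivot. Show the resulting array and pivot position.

Lomuto partition with pivot = 9:

Initial array: [12, 19, 12, 13, 9]

arr[0]=12 > 9: no swap
arr[1]=19 > 9: no swap
arr[2]=12 > 9: no swap
arr[3]=13 > 9: no swap

Place pivot at position 0: [9, 19, 12, 13, 12]
Pivot position: 0

After partitioning with pivot 9, the array becomes [9, 19, 12, 13, 12]. The pivot is placed at index 0. All elements to the left of the pivot are <= 9, and all elements to the right are > 9.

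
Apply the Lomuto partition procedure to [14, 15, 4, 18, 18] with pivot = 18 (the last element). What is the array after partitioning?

Lomuto partition with pivot = 18:

Initial array: [14, 15, 4, 18, 18]

arr[0]=14 <= 18: swap with position 0, array becomes [14, 15, 4, 18, 18]
arr[1]=15 <= 18: swap with position 1, array becomes [14, 15, 4, 18, 18]
arr[2]=4 <= 18: swap with position 2, array becomes [14, 15, 4, 18, 18]
arr[3]=18 <= 18: swap with position 3, array becomes [14, 15, 4, 18, 18]

Place pivot at position 4: [14, 15, 4, 18, 18]
Pivot position: 4

After partitioning with pivot 18, the array becomes [14, 15, 4, 18, 18]. The pivot is placed at index 4. All elements to the left of the pivot are <= 18, and all elements to the right are > 18.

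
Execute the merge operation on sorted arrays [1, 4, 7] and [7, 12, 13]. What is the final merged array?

Merging process:

Compare 1 vs 7: take 1 from left. Merged: [1]
Compare 4 vs 7: take 4 from left. Merged: [1, 4]
Compare 7 vs 7: take 7 from left. Merged: [1, 4, 7]
Append remaining from right: [7, 12, 13]. Merged: [1, 4, 7, 7, 12, 13]

Final merged array: [1, 4, 7, 7, 12, 13]
Total comparisons: 3

The merged array is [1, 4, 7, 7, 12, 13], requiring 3 comparisons. The merge step runs in O(n) time where n is the total number of elements.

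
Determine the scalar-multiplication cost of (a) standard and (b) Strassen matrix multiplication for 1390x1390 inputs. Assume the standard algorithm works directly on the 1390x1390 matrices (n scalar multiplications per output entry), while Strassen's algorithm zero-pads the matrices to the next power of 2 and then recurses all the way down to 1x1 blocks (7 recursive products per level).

Matrix multiplication for 1390x1390 matrices:

Strassen's algorithm requires power-of-2 dimensions. Pad 1390x1390 to 2048x2048 (next power of 2).

Standard algorithm: 1390^3 = 2685619000 multiplications
Strassen's algorithm: 7^(log2(2048)) = 7^11 = 1977326743 multiplications
Savings: 2685619000 - 1977326743 = 708292257 multiplications

Standard: 2685619000 multiplications (1390^3). Strassen: 1977326743 multiplications (7^11, after padding to 2048x2048). Strassen reduces 8 recursive multiplications to 7 at each level.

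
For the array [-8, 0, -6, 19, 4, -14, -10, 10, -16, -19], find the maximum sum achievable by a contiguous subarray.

Using Kadane's algorithm on [-8, 0, -6, 19, 4, -14, -10, 10, -16, -19]:

Scanning through the array:
Position 1 (value 0): max_ending_here = 0, max_so_far = 0
Position 2 (value -6): max_ending_here = -6, max_so_far = 0
Position 3 (value 19): max_ending_here = 19, max_so_far = 19
Position 4 (value 4): max_ending_here = 23, max_so_far = 23
Position 5 (value -14): max_ending_here = 9, max_so_far = 23
Position 6 (value -10): max_ending_here = -1, max_so_far = 23
Position 7 (value 10): max_ending_here = 10, max_so_far = 23
Position 8 (value -16): max_ending_here = -6, max_so_far = 23
Position 9 (value -19): max_ending_here = -19, max_so_far = 23

Maximum subarray: [19, 4]
Maximum sum: 23

The maximum subarray is [19, 4] with sum 23. This subarray runs from index 3 to index 4.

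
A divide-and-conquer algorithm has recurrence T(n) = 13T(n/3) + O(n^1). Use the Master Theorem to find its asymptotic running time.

Master Theorem for T(n) = 13T(n/3) + O(n^1):

a = 13, b = 3, c = 1
log_b(a) = log_3(13) = 2.3347

Case 1: c = 1 < log_3(13) = 2.3347
T(n) = O(n^(log_3 13))

For T(n) = 13T(n/3) + O(n^1): log_3(13) = 2.3347. This is Case 1 of the Master Theorem (c < log_b(a), work dominated by leaves), giving O(n^(log_3 13)).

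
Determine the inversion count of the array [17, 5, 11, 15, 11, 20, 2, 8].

Finding inversions in [17, 5, 11, 15, 11, 20, 2, 8]:

(0, 1): arr[0]=17 > arr[1]=5
(0, 2): arr[0]=17 > arr[2]=11
(0, 3): arr[0]=17 > arr[3]=15
(0, 4): arr[0]=17 > arr[4]=11
(0, 6): arr[0]=17 > arr[6]=2
(0, 7): arr[0]=17 > arr[7]=8
(1, 6): arr[1]=5 > arr[6]=2
(2, 6): arr[2]=11 > arr[6]=2
(2, 7): arr[2]=11 > arr[7]=8
(3, 4): arr[3]=15 > arr[4]=11
(3, 6): arr[3]=15 > arr[6]=2
(3, 7): arr[3]=15 > arr[7]=8
(4, 6): arr[4]=11 > arr[6]=2
(4, 7): arr[4]=11 > arr[7]=8
(5, 6): arr[5]=20 > arr[6]=2
(5, 7): arr[5]=20 > arr[7]=8

Total inversions: 16

The array has 16 inversion(s): (0,1), (0,2), (0,3), (0,4), (0,6), (0,7), (1,6), (2,6), (2,7), (3,4), (3,6), (3,7), (4,6), (4,7), (5,6), (5,7). Each pair (i,j) satisfies i < j and arr[i] > arr[j].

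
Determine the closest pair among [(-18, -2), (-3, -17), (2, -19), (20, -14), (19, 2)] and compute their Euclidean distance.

Computing all pairwise distances among 5 points:

d((-18, -2), (-3, -17)) = 21.2132
d((-18, -2), (2, -19)) = 26.2488
d((-18, -2), (20, -14)) = 39.8497
d((-18, -2), (19, 2)) = 37.2156
d((-3, -17), (2, -19)) = 5.3852 <-- minimum
d((-3, -17), (20, -14)) = 23.1948
d((-3, -17), (19, 2)) = 29.0689
d((2, -19), (20, -14)) = 18.6815
d((2, -19), (19, 2)) = 27.0185
d((20, -14), (19, 2)) = 16.0312

Closest pair: (-3, -17) and (2, -19) with distance 5.3852

The closest pair is (-3, -17) and (2, -19) with Euclidean distance 5.3852. For 5 points, brute-force pairwise comparison is shown above. For large n, the divide-and-conquer algorithm (sort by x, recurse on halves, check the dividing strip) achieves O(n log n).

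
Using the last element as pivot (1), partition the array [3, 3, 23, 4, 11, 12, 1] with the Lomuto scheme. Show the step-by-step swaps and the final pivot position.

Lomuto partition with pivot = 1:

Initial array: [3, 3, 23, 4, 11, 12, 1]

arr[0]=3 > 1: no swap
arr[1]=3 > 1: no swap
arr[2]=23 > 1: no swap
arr[3]=4 > 1: no swap
arr[4]=11 > 1: no swap
arr[5]=12 > 1: no swap

Place pivot at position 0: [1, 3, 23, 4, 11, 12, 3]
Pivot position: 0

After partitioning with pivot 1, the array becomes [1, 3, 23, 4, 11, 12, 3]. The pivot is placed at index 0. All elements to the left of the pivot are <= 1, and all elements to the right are > 1.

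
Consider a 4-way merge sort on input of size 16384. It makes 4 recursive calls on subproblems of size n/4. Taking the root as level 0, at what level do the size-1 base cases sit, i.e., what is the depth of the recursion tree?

For divide and conquer with division factor 4:

Problem sizes at each level:
Level 0: 16384
Level 1: 4096
Level 2: 1024
Level 3: 256
Level 4: 64
Level 5: 16
Level 6: 4
Level 7: 1

The root is level 0 and the size-1 base case is level 7 (the tree spans levels 0 through 7, i.e. 8 levels counting the root), so the depth is the number of divisions: log_4(16384) = 7

The recursion tree depth is log_4(16384) = 7. At each level, the problem size is divided by 4, so it takes 7 divisions to reduce to a base case of size 1. The algorithm makes 4 recursive calls at each level.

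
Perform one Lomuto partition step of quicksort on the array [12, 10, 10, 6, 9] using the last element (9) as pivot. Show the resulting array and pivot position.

Lomuto partition with pivot = 9:

Initial array: [12, 10, 10, 6, 9]

arr[0]=12 > 9: no swap
arr[1]=10 > 9: no swap
arr[2]=10 > 9: no swap
arr[3]=6 <= 9: swap with position 0, array becomes [6, 10, 10, 12, 9]

Place pivot at position 1: [6, 9, 10, 12, 10]
Pivot position: 1

After partitioning with pivot 9, the array becomes [6, 9, 10, 12, 10]. The pivot is placed at index 1. All elements to the left of the pivot are <= 9, and all elements to the right are > 9.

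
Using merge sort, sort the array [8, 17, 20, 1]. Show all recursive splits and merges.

Merge sort trace:

Split: [8, 17, 20, 1] -> [8, 17] and [20, 1]
  Split: [8, 17] -> [8] and [17]
  Merge: [8] + [17] -> [8, 17]
  Split: [20, 1] -> [20] and [1]
  Merge: [20] + [1] -> [1, 20]
Merge: [8, 17] + [1, 20] -> [1, 8, 17, 20]

Final sorted array: [1, 8, 17, 20]

The merge sort proceeds by recursively splitting the array and merging sorted halves.
After all merges, the sorted array is [1, 8, 17, 20].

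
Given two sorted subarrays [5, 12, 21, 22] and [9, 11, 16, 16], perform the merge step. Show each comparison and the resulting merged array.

Merging process:

Compare 5 vs 9: take 5 from left. Merged: [5]
Compare 12 vs 9: take 9 from right. Merged: [5, 9]
Compare 12 vs 11: take 11 from right. Merged: [5, 9, 11]
Compare 12 vs 16: take 12 from left. Merged: [5, 9, 11, 12]
Compare 21 vs 16: take 16 from right. Merged: [5, 9, 11, 12, 16]
Compare 21 vs 16: take 16 from right. Merged: [5, 9, 11, 12, 16, 16]
Append remaining from left: [21, 22]. Merged: [5, 9, 11, 12, 16, 16, 21, 22]

Final merged array: [5, 9, 11, 12, 16, 16, 21, 22]
Total comparisons: 6

The merged array is [5, 9, 11, 12, 16, 16, 21, 22], requiring 6 comparisons. The merge step runs in O(n) time where n is the total number of elements.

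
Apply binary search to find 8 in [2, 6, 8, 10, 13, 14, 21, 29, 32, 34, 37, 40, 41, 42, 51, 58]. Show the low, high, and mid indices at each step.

Binary search for 8 in [2, 6, 8, 10, 13, 14, 21, 29, 32, 34, 37, 40, 41, 42, 51, 58]:

lo=0, hi=15, mid=7, arr[mid]=29 -> 29 > 8, search left half
lo=0, hi=6, mid=3, arr[mid]=10 -> 10 > 8, search left half
lo=0, hi=2, mid=1, arr[mid]=6 -> 6 < 8, search right half
lo=2, hi=2, mid=2, arr[mid]=8 -> Found target at index 2!

Binary search finds 8 at index 2 after 4 comparisons. The search repeatedly halves the search space by comparing with the middle element.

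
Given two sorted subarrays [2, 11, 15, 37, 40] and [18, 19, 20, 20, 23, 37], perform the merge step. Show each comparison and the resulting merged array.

Merging process:

Compare 2 vs 18: take 2 from left. Merged: [2]
Compare 11 vs 18: take 11 from left. Merged: [2, 11]
Compare 15 vs 18: take 15 from left. Merged: [2, 11, 15]
Compare 37 vs 18: take 18 from right. Merged: [2, 11, 15, 18]
Compare 37 vs 19: take 19 from right. Merged: [2, 11, 15, 18, 19]
Compare 37 vs 20: take 20 from right. Merged: [2, 11, 15, 18, 19, 20]
Compare 37 vs 20: take 20 from right. Merged: [2, 11, 15, 18, 19, 20, 20]
Compare 37 vs 23: take 23 from right. Merged: [2, 11, 15, 18, 19, 20, 20, 23]
Compare 37 vs 37: take 37 from left. Merged: [2, 11, 15, 18, 19, 20, 20, 23, 37]
Compare 40 vs 37: take 37 from right. Merged: [2, 11, 15, 18, 19, 20, 20, 23, 37, 37]
Append remaining from left: [40]. Merged: [2, 11, 15, 18, 19, 20, 20, 23, 37, 37, 40]

Final merged array: [2, 11, 15, 18, 19, 20, 20, 23, 37, 37, 40]
Total comparisons: 10

The merged array is [2, 11, 15, 18, 19, 20, 20, 23, 37, 37, 40], requiring 10 comparisons. The merge step runs in O(n) time where n is the total number of elements.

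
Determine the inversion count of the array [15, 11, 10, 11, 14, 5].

Finding inversions in [15, 11, 10, 11, 14, 5]:

(0, 1): arr[0]=15 > arr[1]=11
(0, 2): arr[0]=15 > arr[2]=10
(0, 3): arr[0]=15 > arr[3]=11
(0, 4): arr[0]=15 > arr[4]=14
(0, 5): arr[0]=15 > arr[5]=5
(1, 2): arr[1]=11 > arr[2]=10
(1, 5): arr[1]=11 > arr[5]=5
(2, 5): arr[2]=10 > arr[5]=5
(3, 5): arr[3]=11 > arr[5]=5
(4, 5): arr[4]=14 > arr[5]=5

Total inversions: 10

The array has 10 inversion(s): (0,1), (0,2), (0,3), (0,4), (0,5), (1,2), (1,5), (2,5), (3,5), (4,5). Each pair (i,j) satisfies i < j and arr[i] > arr[j].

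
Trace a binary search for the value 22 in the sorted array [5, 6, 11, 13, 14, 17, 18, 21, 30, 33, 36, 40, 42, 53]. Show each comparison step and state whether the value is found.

Binary search for 22 in [5, 6, 11, 13, 14, 17, 18, 21, 30, 33, 36, 40, 42, 53]:

lo=0, hi=13, mid=6, arr[mid]=18 -> 18 < 22, search right half
lo=7, hi=13, mid=10, arr[mid]=36 -> 36 > 22, search left half
lo=7, hi=9, mid=8, arr[mid]=30 -> 30 > 22, search left half
lo=7, hi=7, mid=7, arr[mid]=21 -> 21 < 22, search right half
lo=8 > hi=7, target 22 not found

Binary search determines that 22 is not in the array after 4 comparisons. The search space was exhausted without finding the target.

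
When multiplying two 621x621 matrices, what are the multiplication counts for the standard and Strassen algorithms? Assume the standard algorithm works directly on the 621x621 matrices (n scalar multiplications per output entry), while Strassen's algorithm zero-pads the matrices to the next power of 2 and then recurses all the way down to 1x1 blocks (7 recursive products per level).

Matrix multiplication for 621x621 matrices:

Strassen's algorithm requires power-of-2 dimensions. Pad 621x621 to 1024x1024 (next power of 2).

Standard algorithm: 621^3 = 239483061 multiplications
Strassen's algorithm: 7^(log2(1024)) = 7^10 = 282475249 multiplications
Difference: 239483061 - 282475249 = -42992188 (Strassen uses MORE here due to padding overhead — for small or just-over-power-of-2 n, padding can outweigh the per-level savings)

Standard: 239483061 multiplications (621^3). Strassen: 282475249 multiplications (7^10, after padding to 1024x1024). Strassen reduces 8 recursive multiplications to 7 at each level.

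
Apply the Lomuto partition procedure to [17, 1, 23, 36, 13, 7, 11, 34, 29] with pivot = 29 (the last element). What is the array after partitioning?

Lomuto partition with pivot = 29:

Initial array: [17, 1, 23, 36, 13, 7, 11, 34, 29]

arr[0]=17 <= 29: swap with position 0, array becomes [17, 1, 23, 36, 13, 7, 11, 34, 29]
arr[1]=1 <= 29: swap with position 1, array becomes [17, 1, 23, 36, 13, 7, 11, 34, 29]
arr[2]=23 <= 29: swap with position 2, array becomes [17, 1, 23, 36, 13, 7, 11, 34, 29]
arr[3]=36 > 29: no swap
arr[4]=13 <= 29: swap with position 3, array becomes [17, 1, 23, 13, 36, 7, 11, 34, 29]
arr[5]=7 <= 29: swap with position 4, array becomes [17, 1, 23, 13, 7, 36, 11, 34, 29]
arr[6]=11 <= 29: swap with position 5, array becomes [17, 1, 23, 13, 7, 11, 36, 34, 29]
arr[7]=34 > 29: no swap

Place pivot at position 6: [17, 1, 23, 13, 7, 11, 29, 34, 36]
Pivot position: 6

After partitioning with pivot 29, the array becomes [17, 1, 23, 13, 7, 11, 29, 34, 36]. The pivot is placed at index 6. All elements to the left of the pivot are <= 29, and all elements to the right are > 29.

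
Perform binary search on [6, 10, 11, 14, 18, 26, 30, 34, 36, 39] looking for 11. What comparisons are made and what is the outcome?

Binary search for 11 in [6, 10, 11, 14, 18, 26, 30, 34, 36, 39]:

lo=0, hi=9, mid=4, arr[mid]=18 -> 18 > 11, search left half
lo=0, hi=3, mid=1, arr[mid]=10 -> 10 < 11, search right half
lo=2, hi=3, mid=2, arr[mid]=11 -> Found target at index 2!

Binary search finds 11 at index 2 after 3 comparisons. The search repeatedly halves the search space by comparing with the middle element.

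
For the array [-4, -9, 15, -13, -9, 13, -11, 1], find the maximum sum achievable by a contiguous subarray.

Using Kadane's algorithm on [-4, -9, 15, -13, -9, 13, -11, 1]:

Scanning through the array:
Position 1 (value -9): max_ending_here = -9, max_so_far = -4
Position 2 (value 15): max_ending_here = 15, max_so_far = 15
Position 3 (value -13): max_ending_here = 2, max_so_far = 15
Position 4 (value -9): max_ending_here = -7, max_so_far = 15
Position 5 (value 13): max_ending_here = 13, max_so_far = 15
Position 6 (value -11): max_ending_here = 2, max_so_far = 15
Position 7 (value 1): max_ending_here = 3, max_so_far = 15

Maximum subarray: [15]
Maximum sum: 15

The maximum subarray is [15] with sum 15. This subarray runs from index 2 to index 2.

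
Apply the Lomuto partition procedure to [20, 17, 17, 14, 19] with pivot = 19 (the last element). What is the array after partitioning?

Lomuto partition with pivot = 19:

Initial array: [20, 17, 17, 14, 19]

arr[0]=20 > 19: no swap
arr[1]=17 <= 19: swap with position 0, array becomes [17, 20, 17, 14, 19]
arr[2]=17 <= 19: swap with position 1, array becomes [17, 17, 20, 14, 19]
arr[3]=14 <= 19: swap with position 2, array becomes [17, 17, 14, 20, 19]

Place pivot at position 3: [17, 17, 14, 19, 20]
Pivot position: 3

After partitioning with pivot 19, the array becomes [17, 17, 14, 19, 20]. The pivot is placed at index 3. All elements to the left of the pivot are <= 19, and all elements to the right are > 19.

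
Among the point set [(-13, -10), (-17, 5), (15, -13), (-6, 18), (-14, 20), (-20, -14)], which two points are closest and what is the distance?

Computing all pairwise distances among 6 points:

d((-13, -10), (-17, 5)) = 15.5242
d((-13, -10), (15, -13)) = 28.1603
d((-13, -10), (-6, 18)) = 28.8617
d((-13, -10), (-14, 20)) = 30.0167
d((-13, -10), (-20, -14)) = 8.0623 <-- minimum
d((-17, 5), (15, -13)) = 36.7151
d((-17, 5), (-6, 18)) = 17.0294
d((-17, 5), (-14, 20)) = 15.2971
d((-17, 5), (-20, -14)) = 19.2354
d((15, -13), (-6, 18)) = 37.4433
d((15, -13), (-14, 20)) = 43.9318
d((15, -13), (-20, -14)) = 35.0143
d((-6, 18), (-14, 20)) = 8.2462
d((-6, 18), (-20, -14)) = 34.9285
d((-14, 20), (-20, -14)) = 34.5254

Closest pair: (-13, -10) and (-20, -14) with distance 8.0623

The closest pair is (-13, -10) and (-20, -14) with Euclidean distance 8.0623. For 6 points, brute-force pairwise comparison is shown above. For large n, the divide-and-conquer algorithm (sort by x, recurse on halves, check the dividing strip) achieves O(n log n).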